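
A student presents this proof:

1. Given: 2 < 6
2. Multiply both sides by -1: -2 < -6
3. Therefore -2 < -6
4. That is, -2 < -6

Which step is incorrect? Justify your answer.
Step 2: Multiply both sides by -1: -2 < -6

Step 2 multiplies both sides by -1 but fails to reverse the inequality sign. When multiplying (or dividing) an inequality by a negative number, the direction must be reversed. Since 2 < 6, we should get -2 > -6, i.e., -2 > -6.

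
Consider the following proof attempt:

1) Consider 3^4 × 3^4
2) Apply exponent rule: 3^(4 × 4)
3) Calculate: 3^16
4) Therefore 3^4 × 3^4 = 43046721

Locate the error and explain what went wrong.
Step 2: Apply exponent rule: 3^(4 × 4)

Step 2 incorrectly states that a^b × a^c = a^(b×c). The correct rule is a^b × a^c = a^(b+c). The actual value is 3^4 × 3^4 = 3^8 = 6561, not 3^16 = 43046721.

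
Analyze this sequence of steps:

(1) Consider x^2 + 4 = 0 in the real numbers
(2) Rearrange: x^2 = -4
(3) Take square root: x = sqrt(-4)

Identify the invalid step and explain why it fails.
Step 3: Take square root: x = sqrt(-4)

Step 3 takes the square root of -4, which is negative. In the real number system, the square root of a negative number is undefined. The equation x^2 + 4 = 0 has no real solutions. Square roots of negative numbers only exist in the complex numbers.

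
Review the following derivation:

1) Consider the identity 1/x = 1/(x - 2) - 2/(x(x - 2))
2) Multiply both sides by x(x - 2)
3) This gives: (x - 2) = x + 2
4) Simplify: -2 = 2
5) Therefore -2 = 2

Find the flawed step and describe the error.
Step 3: This gives: (x - 2) = x + 2

Step 3 makes a sign error when clearing denominators. Multiplying -2/(x(x - 2)) by x(x - 2) gives -2, not +2. The correct result is (x - 2) = x - 2, which is trivially true, not (x - 2) = x + 2. (Step 1 is a valid identity: 1/(x - 2) - 2/(x(x - 2)) = (x - 2)/(x(x - 2)) = 1/x.)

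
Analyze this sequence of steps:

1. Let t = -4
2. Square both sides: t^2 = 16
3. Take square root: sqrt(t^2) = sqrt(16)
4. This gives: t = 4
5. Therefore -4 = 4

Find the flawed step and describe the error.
Step 4: This gives: t = 4

Step 4 incorrectly states that sqrt(t^2) = t. The correct identity is sqrt(t^2) = |t|. Since t = -4 < 0, we have sqrt(t^2) = |-4| = 4, not t = -4.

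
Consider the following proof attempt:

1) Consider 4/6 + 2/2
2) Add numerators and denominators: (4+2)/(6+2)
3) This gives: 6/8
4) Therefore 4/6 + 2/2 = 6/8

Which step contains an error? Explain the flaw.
Step 2: Add numerators and denominators: (4+2)/(6+2)

Step 2 incorrectly adds fractions by separately adding numerators and denominators. This is wrong. The correct method requires a common denominator: 4/6 + 2/2 = (4×2 + 2×6)/(6×2) = 20/12 = 5/3. The method used gives 6/8, which is different.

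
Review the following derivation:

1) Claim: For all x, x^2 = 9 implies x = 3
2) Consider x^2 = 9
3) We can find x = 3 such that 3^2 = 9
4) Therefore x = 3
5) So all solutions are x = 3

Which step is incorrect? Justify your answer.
Step 4: Therefore x = 3

Step 4 incorrectly concludes that x = 3 is the only solution. The proof shows that x = 3 is A solution (existence), but does not show it is the ONLY solution (uniqueness). In fact, x = -3 is also a solution since (-3)^2 = 9. Finding one solution doesn't prove there are no others.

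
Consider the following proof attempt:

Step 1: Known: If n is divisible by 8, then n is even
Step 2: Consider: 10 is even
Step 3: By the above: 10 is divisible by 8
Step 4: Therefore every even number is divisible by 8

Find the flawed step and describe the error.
Step 3: By the above: 10 is divisible by 8

Step 3 commits the fallacy of affirming the consequent. The known fact 'divisible by 8 → even' does NOT imply 'even → divisible by 8'. That would be the converse, which is false. For example, 10 is even but 10 ÷ 8 = 1.25, which is not an integer.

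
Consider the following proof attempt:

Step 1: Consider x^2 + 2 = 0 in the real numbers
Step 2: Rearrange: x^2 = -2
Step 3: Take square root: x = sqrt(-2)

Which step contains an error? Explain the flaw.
Step 3: Take square root: x = sqrt(-2)

Step 3 takes the square root of -2, which is negative. In the real number system, the square root of a negative number is undefined. The equation x^2 + 2 = 0 has no real solutions. Square roots of negative numbers only exist in the complex numbers.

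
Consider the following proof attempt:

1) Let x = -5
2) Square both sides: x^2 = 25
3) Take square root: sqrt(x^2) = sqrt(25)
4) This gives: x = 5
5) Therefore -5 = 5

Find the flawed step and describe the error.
Step 4: This gives: x = 5

Step 4 incorrectly states that sqrt(x^2) = x. The correct identity is sqrt(x^2) = |x|. Since x = -5 < 0, we have sqrt(x^2) = |-5| = 5, not x = -5.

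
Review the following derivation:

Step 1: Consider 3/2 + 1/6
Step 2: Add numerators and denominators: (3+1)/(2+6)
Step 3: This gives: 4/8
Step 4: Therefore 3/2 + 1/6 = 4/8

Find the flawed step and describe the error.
Step 2: Add numerators and denominators: (3+1)/(2+6)

Step 2 incorrectly adds fractions by separately adding numerators and denominators. This is wrong. The correct method requires a common denominator: 3/2 + 1/6 = (3×6 + 1×2)/(2×6) = 20/12 = 5/3. The method used gives 4/8, which is different.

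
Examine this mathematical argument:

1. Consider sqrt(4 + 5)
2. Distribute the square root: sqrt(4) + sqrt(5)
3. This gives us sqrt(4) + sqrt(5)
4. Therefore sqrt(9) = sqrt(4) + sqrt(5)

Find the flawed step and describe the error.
Step 2: Distribute the square root: sqrt(4) + sqrt(5)

Step 2 incorrectly 'distributes' the square root over addition. The square root function does not distribute: sqrt(a + b) ≠ sqrt(a) + sqrt(b). In fact, sqrt(4 + 5) = sqrt(9) ≈ 3.0000, while sqrt(4) + sqrt(5) ≈ 4.2361.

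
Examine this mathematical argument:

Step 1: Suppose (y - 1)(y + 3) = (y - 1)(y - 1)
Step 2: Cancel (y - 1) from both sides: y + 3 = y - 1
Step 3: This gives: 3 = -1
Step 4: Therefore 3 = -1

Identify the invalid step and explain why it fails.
Step 2: Cancel (y - 1) from both sides: y + 3 = y - 1

Step 2 cancels (y - 1) from both sides. This is only valid if (y - 1) ≠ 0, i.e., y ≠ 1. When y = 1, both sides equal zero regardless of the other factors. The correct approach requires considering y = 1 as a separate case.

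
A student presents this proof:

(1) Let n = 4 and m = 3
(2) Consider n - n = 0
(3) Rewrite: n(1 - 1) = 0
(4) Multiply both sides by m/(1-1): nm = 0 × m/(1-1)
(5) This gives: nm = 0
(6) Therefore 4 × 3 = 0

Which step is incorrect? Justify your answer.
Step 4: Multiply both sides by m/(1-1): nm = 0 × m/(1-1)

Step 4 multiplies both sides by m/(1-1). However, 1-1 = 0, so this is multiplication by m/0, which is undefined. We cannot multiply by an undefined expression.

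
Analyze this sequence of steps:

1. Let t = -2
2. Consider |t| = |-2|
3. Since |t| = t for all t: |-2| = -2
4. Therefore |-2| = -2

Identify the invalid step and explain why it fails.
Step 3: Since |t| = t for all t: |-2| = -2

Step 3 incorrectly states that |t| = t for all t. The correct definition is |t| = t when t >= 0, and |t| = -t when t < 0. Since -2 < 0, we have |-2| = -(-2) = 2, not -2.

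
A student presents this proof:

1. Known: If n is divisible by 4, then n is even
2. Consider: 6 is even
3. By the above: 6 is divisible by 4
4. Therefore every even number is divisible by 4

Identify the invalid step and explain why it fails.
Step 3: By the above: 6 is divisible by 4

Step 3 commits the fallacy of affirming the consequent. The known fact 'divisible by 4 → even' does NOT imply 'even → divisible by 4'. That would be the converse, which is false. For example, 6 is even but 6 ÷ 4 = 1.50, which is not an integer.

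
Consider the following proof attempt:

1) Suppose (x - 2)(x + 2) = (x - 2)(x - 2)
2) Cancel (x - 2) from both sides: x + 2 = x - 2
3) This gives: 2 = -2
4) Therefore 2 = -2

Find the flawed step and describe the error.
Step 2: Cancel (x - 2) from both sides: x + 2 = x - 2

Step 2 cancels (x - 2) from both sides. This is only valid if (x - 2) ≠ 0, i.e., x ≠ 2. When x = 2, both sides equal zero regardless of the other factors. The correct approach requires considering x = 2 as a separate case.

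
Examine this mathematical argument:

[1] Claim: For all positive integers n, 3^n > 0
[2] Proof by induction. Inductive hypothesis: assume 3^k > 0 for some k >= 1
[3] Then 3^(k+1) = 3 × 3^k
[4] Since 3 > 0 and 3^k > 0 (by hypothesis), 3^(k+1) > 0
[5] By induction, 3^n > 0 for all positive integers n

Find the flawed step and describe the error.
Step 5: By induction, 3^n > 0 for all positive integers n

Step 5 concludes the proof by induction, but no base case was ever established. A valid induction proof requires: (1) a base case proving 3^1 > 0, and (2) an inductive step showing IF 3^k > 0 THEN 3^(k+1) > 0. Steps 2-4 correctly establish the inductive step, but without the base case the conclusion in step 5 does not follow.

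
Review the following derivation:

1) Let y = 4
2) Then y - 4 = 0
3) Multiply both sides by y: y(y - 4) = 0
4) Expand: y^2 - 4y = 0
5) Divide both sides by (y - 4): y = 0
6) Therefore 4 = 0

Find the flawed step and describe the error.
Step 5: Divide both sides by (y - 4): y = 0

Step 5 divides both sides by (y - 4). However, since y = 4, we have (y - 4) = 0. Division by zero is undefined, making this step invalid.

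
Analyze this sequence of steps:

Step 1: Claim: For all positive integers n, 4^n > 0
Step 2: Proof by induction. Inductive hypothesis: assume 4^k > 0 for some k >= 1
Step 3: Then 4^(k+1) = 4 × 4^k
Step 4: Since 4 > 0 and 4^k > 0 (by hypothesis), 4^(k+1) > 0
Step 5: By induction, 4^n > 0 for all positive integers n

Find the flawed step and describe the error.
Step 5: By induction, 4^n > 0 for all positive integers n

Step 5 concludes the proof by induction, but no base case was ever established. A valid induction proof requires: (1) a base case proving 4^1 > 0, and (2) an inductive step showing IF 4^k > 0 THEN 4^(k+1) > 0. Steps 2-4 correctly establish the inductive step, but without the base case the conclusion in step 5 does not follow.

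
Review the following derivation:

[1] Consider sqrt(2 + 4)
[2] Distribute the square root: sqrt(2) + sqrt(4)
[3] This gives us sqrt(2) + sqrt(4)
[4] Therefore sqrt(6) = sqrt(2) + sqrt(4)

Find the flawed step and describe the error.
Step 2: Distribute the square root: sqrt(2) + sqrt(4)

Step 2 incorrectly 'distributes' the square root over addition. The square root function does not distribute: sqrt(a + b) ≠ sqrt(a) + sqrt(b). In fact, sqrt(2 + 4) = sqrt(6) ≈ 2.4495, while sqrt(2) + sqrt(4) ≈ 3.4142.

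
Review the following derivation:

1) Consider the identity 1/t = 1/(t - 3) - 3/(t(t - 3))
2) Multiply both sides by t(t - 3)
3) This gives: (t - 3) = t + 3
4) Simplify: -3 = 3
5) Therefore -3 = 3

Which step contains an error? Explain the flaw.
Step 3: This gives: (t - 3) = t + 3

Step 3 makes a sign error when clearing denominators. Multiplying -3/(t(t - 3)) by t(t - 3) gives -3, not +3. The correct result is (t - 3) = t - 3, which is trivially true, not (t - 3) = t + 3. (Step 1 is a valid identity: 1/(t - 3) - 3/(t(t - 3)) = (t - 3)/(t(t - 3)) = 1/t.)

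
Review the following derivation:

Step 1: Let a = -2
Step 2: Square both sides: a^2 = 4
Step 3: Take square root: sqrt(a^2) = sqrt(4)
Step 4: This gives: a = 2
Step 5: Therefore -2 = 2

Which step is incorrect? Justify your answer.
Step 4: This gives: a = 2

Step 4 incorrectly states that sqrt(a^2) = a. The correct identity is sqrt(a^2) = |a|. Since a = -2 < 0, we have sqrt(a^2) = |-2| = 2, not a = -2.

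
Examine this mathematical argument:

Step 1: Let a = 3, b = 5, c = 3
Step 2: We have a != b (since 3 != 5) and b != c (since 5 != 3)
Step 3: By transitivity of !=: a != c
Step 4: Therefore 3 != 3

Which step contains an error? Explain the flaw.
Step 3: By transitivity of !=: a != c

Step 3 incorrectly applies transitivity to the '!=' relation. Transitivity states: if a R b and b R c, then a R c. However, '!=' is not transitive. Counterexample: 3 != 5 and 5 != 3, but 3 = 3 (both equal 3). Transitivity holds for relations like <, <=, =, but not for !=.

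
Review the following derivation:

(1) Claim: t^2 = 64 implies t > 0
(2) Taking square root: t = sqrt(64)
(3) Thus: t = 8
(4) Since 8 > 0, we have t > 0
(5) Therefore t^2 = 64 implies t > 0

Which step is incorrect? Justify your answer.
Step 2: Taking square root: t = sqrt(64)

Step 2 takes the square root and assumes the positive root only. The equation t^2 = 64 actually has two solutions: t = 8 and t = -8. The proof silently assumes t > 0 without justification, then uses this assumption to conclude t > 0, which is circular. The counterexample t = -8 shows the claim is false.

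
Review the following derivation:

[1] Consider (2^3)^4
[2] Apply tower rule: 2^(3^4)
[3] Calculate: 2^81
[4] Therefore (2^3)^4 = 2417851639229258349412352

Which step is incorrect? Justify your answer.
Step 2: Apply tower rule: 2^(3^4)

Step 2 incorrectly states that (a^b)^c = a^(b^c). The correct rule is (a^b)^c = a^(b×c). The actual value is (2^3)^4 = 2^12 = 4096, not 2^81 = 2417851639229258349412352.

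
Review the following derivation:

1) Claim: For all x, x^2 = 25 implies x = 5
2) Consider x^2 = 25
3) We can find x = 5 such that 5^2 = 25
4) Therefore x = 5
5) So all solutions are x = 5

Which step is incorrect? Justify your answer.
Step 4: Therefore x = 5

Step 4 incorrectly concludes that x = 5 is the only solution. The proof shows that x = 5 is A solution (existence), but does not show it is the ONLY solution (uniqueness). In fact, x = -5 is also a solution since (-5)^2 = 25. Finding one solution doesn't prove there are no others.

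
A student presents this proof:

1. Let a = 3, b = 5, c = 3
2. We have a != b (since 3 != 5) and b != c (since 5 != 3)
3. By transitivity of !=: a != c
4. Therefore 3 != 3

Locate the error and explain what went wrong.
Step 3: By transitivity of !=: a != c

Step 3 incorrectly applies transitivity to the '!=' relation. Transitivity states: if a R b and b R c, then a R c. However, '!=' is not transitive. Counterexample: 3 != 5 and 5 != 3, but 3 = 3 (both equal 3). Transitivity holds for relations like <, <=, =, but not for !=.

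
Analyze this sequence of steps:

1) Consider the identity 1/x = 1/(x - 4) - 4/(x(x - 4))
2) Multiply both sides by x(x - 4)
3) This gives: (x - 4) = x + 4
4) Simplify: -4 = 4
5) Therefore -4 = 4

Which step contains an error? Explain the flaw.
Step 3: This gives: (x - 4) = x + 4

Step 3 makes a sign error when clearing denominators. Multiplying -4/(x(x - 4)) by x(x - 4) gives -4, not +4. The correct result is (x - 4) = x - 4, which is trivially true, not (x - 4) = x + 4. (Step 1 is a valid identity: 1/(x - 4) - 4/(x(x - 4)) = (x - 4)/(x(x - 4)) = 1/x.)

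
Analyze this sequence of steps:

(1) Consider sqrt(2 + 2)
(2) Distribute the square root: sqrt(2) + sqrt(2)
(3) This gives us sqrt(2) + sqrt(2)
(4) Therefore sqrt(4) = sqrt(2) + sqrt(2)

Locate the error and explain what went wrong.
Step 2: Distribute the square root: sqrt(2) + sqrt(2)

Step 2 incorrectly 'distributes' the square root over addition. The square root function does not distribute: sqrt(a + b) ≠ sqrt(a) + sqrt(b). In fact, sqrt(2 + 2) = sqrt(4) ≈ 2.0000, while sqrt(2) + sqrt(2) ≈ 2.8284.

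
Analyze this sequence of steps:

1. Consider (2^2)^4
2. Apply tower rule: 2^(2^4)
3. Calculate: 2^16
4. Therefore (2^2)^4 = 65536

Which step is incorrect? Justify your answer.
Step 2: Apply tower rule: 2^(2^4)

Step 2 incorrectly states that (a^b)^c = a^(b^c). The correct rule is (a^b)^c = a^(b×c). The actual value is (2^2)^4 = 2^8 = 256, not 2^16 = 65536.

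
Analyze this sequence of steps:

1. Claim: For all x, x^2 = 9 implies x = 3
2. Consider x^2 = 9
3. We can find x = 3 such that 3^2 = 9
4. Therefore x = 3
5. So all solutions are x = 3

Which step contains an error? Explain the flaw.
Step 4: Therefore x = 3

Step 4 incorrectly concludes that x = 3 is the only solution. The proof shows that x = 3 is A solution (existence), but does not show it is the ONLY solution (uniqueness). In fact, x = -3 is also a solution since (-3)^2 = 9. Finding one solution doesn't prove there are no others.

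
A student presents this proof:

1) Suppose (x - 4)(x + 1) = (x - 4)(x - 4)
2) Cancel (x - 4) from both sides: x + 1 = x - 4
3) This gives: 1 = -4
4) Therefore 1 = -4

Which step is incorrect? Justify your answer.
Step 2: Cancel (x - 4) from both sides: x + 1 = x - 4

Step 2 cancels (x - 4) from both sides. This is only valid if (x - 4) ≠ 0, i.e., x ≠ 4. When x = 4, both sides equal zero regardless of the other factors. The correct approach requires considering x = 4 as a separate case.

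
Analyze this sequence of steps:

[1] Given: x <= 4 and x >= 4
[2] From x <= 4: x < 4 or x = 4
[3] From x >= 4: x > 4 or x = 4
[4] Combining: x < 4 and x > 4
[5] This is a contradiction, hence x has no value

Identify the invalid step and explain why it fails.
Step 4: Combining: x < 4 and x > 4

Step 4 incorrectly combines the conditions. From x <= 4 and x >= 4, the intersection is x = 4. The error treats the 'or' cases as 'and' requirements. The correct conclusion is that x = 4 is the unique solution, not that no solution exists.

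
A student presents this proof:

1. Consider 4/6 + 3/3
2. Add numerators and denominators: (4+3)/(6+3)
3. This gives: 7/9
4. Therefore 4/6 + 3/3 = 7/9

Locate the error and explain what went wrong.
Step 2: Add numerators and denominators: (4+3)/(6+3)

Step 2 incorrectly adds fractions by separately adding numerators and denominators. This is wrong. The correct method requires a common denominator: 4/6 + 3/3 = (4×3 + 3×6)/(6×3) = 30/18 = 5/3. The method used gives 7/9, which is different.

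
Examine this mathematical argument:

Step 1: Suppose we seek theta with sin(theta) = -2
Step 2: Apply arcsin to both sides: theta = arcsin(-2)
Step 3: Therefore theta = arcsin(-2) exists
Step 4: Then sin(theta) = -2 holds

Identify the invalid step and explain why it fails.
Step 2: Apply arcsin to both sides: theta = arcsin(-2)

Step 2 applies arcsin to -2. However, arcsin(x) is only defined for x in [-1, 1] because sin(theta) can only produce values in that range. Since |-2| > 1, arcsin(-2) is undefined. There is no angle whose sine equals -2.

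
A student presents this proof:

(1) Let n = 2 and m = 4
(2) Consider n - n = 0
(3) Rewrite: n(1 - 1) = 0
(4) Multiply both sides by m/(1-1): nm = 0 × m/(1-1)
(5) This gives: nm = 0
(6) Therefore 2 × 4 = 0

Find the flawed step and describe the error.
Step 4: Multiply both sides by m/(1-1): nm = 0 × m/(1-1)

Step 4 multiplies both sides by m/(1-1). However, 1-1 = 0, so this is multiplication by m/0, which is undefined. We cannot multiply by an undefined expression.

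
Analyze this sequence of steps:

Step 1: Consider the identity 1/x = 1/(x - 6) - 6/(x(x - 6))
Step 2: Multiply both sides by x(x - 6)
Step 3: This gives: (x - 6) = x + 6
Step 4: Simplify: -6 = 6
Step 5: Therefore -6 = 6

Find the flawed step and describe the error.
Step 3: This gives: (x - 6) = x + 6

Step 3 makes a sign error when clearing denominators. Multiplying -6/(x(x - 6)) by x(x - 6) gives -6, not +6. The correct result is (x - 6) = x - 6, which is trivially true, not (x - 6) = x + 6. (Step 1 is a valid identity: 1/(x - 6) - 6/(x(x - 6)) = (x - 6)/(x(x - 6)) = 1/x.)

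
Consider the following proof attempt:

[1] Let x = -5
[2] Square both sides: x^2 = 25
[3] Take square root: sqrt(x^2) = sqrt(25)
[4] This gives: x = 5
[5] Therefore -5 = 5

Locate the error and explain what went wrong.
Step 4: This gives: x = 5

Step 4 incorrectly states that sqrt(x^2) = x. The correct identity is sqrt(x^2) = |x|. Since x = -5 < 0, we have sqrt(x^2) = |-5| = 5, not x = -5.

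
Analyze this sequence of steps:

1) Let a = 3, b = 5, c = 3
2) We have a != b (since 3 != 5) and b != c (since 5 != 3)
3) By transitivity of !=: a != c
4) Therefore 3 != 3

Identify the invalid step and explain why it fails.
Step 3: By transitivity of !=: a != c

Step 3 incorrectly applies transitivity to the '!=' relation. Transitivity states: if a R b and b R c, then a R c. However, '!=' is not transitive. Counterexample: 3 != 5 and 5 != 3, but 3 = 3 (both equal 3). Transitivity holds for relations like <, <=, =, but not for !=.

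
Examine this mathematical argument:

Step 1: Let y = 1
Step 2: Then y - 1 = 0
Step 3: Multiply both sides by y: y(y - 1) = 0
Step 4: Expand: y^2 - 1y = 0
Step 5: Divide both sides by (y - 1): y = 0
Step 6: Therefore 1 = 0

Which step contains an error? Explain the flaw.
Step 5: Divide both sides by (y - 1): y = 0

Step 5 divides both sides by (y - 1). However, since y = 1, we have (y - 1) = 0. Division by zero is undefined, making this step invalid.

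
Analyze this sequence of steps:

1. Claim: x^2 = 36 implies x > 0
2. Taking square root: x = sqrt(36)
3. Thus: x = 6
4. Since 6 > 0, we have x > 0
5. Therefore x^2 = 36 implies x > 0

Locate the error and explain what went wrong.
Step 2: Taking square root: x = sqrt(36)

Step 2 takes the square root and assumes the positive root only. The equation x^2 = 36 actually has two solutions: x = 6 and x = -6. The proof silently assumes x > 0 without justification, then uses this assumption to conclude x > 0, which is circular. The counterexample x = -6 shows the claim is false.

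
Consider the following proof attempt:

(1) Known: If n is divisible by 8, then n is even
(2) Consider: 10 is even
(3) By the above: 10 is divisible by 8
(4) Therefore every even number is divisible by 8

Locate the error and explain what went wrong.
Step 3: By the above: 10 is divisible by 8

Step 3 commits the fallacy of affirming the consequent. The known fact 'divisible by 8 → even' does NOT imply 'even → divisible by 8'. That would be the converse, which is false. For example, 10 is even but 10 ÷ 8 = 1.25, which is not an integer.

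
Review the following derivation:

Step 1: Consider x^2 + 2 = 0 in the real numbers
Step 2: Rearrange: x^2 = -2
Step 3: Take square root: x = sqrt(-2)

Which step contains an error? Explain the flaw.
Step 3: Take square root: x = sqrt(-2)

Step 3 takes the square root of -2, which is negative. In the real number system, the square root of a negative number is undefined. The equation x^2 + 2 = 0 has no real solutions. Square roots of negative numbers only exist in the complex numbers.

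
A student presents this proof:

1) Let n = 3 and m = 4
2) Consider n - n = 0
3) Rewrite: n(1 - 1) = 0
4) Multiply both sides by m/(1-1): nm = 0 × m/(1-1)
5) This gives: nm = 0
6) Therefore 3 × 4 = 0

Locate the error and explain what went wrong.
Step 4: Multiply both sides by m/(1-1): nm = 0 × m/(1-1)

Step 4 multiplies both sides by m/(1-1). However, 1-1 = 0, so this is multiplication by m/0, which is undefined. We cannot multiply by an undefined expression.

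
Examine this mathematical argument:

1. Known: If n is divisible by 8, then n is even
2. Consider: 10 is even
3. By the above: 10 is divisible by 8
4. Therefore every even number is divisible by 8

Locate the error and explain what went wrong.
Step 3: By the above: 10 is divisible by 8

Step 3 commits the fallacy of affirming the consequent. The known fact 'divisible by 8 → even' does NOT imply 'even → divisible by 8'. That would be the converse, which is false. For example, 10 is even but 10 ÷ 8 = 1.25, which is not an integer.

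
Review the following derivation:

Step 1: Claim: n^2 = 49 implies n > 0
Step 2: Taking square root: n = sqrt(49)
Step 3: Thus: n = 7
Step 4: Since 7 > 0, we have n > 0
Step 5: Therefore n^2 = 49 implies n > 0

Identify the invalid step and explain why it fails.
Step 2: Taking square root: n = sqrt(49)

Step 2 takes the square root and assumes the positive root only. The equation n^2 = 49 actually has two solutions: n = 7 and n = -7. The proof silently assumes n > 0 without justification, then uses this assumption to conclude n > 0, which is circular. The counterexample n = -7 shows the claim is false.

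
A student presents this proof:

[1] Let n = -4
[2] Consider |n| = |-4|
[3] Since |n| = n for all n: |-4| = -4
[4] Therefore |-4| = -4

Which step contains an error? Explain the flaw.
Step 3: Since |n| = n for all n: |-4| = -4

Step 3 incorrectly states that |n| = n for all n. The correct definition is |n| = n when n >= 0, and |n| = -n when n < 0. Since -4 < 0, we have |-4| = -(-4) = 4, not -4.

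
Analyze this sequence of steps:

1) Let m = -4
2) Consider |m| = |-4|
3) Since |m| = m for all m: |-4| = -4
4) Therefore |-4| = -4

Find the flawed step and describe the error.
Step 3: Since |m| = m for all m: |-4| = -4

Step 3 incorrectly states that |m| = m for all m. The correct definition is |m| = m when m >= 0, and |m| = -m when m < 0. Since -4 < 0, we have |-4| = -(-4) = 4, not -4.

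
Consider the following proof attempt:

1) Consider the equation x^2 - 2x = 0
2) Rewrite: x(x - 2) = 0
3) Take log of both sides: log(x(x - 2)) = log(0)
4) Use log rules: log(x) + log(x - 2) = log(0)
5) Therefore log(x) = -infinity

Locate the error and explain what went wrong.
Step 3: Take log of both sides: log(x(x - 2)) = log(0)

Step 3 takes the logarithm of both sides, resulting in log(0) on the right side. The logarithm is only defined for positive numbers; log(0) is undefined (approaches negative infinity). This operation is invalid.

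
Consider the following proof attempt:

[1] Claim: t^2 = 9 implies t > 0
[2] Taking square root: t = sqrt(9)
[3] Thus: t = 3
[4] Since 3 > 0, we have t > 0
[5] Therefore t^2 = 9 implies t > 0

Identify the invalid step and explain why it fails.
Step 2: Taking square root: t = sqrt(9)

Step 2 takes the square root and assumes the positive root only. The equation t^2 = 9 actually has two solutions: t = 3 and t = -3. The proof silently assumes t > 0 without justification, then uses this assumption to conclude t > 0, which is circular. The counterexample t = -3 shows the claim is false.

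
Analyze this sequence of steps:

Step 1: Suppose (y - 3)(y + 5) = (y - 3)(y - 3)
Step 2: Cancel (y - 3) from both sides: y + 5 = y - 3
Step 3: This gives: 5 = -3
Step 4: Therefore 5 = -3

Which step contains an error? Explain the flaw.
Step 2: Cancel (y - 3) from both sides: y + 5 = y - 3

Step 2 cancels (y - 3) from both sides. This is only valid if (y - 3) ≠ 0, i.e., y ≠ 3. When y = 3, both sides equal zero regardless of the other factors. The correct approach requires considering y = 3 as a separate case.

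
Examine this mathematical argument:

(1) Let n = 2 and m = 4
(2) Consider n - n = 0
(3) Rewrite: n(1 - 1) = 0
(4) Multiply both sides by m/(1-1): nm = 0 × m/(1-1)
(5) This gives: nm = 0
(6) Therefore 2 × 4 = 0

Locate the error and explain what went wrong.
Step 4: Multiply both sides by m/(1-1): nm = 0 × m/(1-1)

Step 4 multiplies both sides by m/(1-1). However, 1-1 = 0, so this is multiplication by m/0, which is undefined. We cannot multiply by an undefined expression.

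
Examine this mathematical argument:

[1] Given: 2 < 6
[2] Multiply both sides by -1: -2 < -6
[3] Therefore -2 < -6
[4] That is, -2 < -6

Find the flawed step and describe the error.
Step 2: Multiply both sides by -1: -2 < -6

Step 2 multiplies both sides by -1 but fails to reverse the inequality sign. When multiplying (or dividing) an inequality by a negative number, the direction must be reversed. Since 2 < 6, we should get -2 > -6, i.e., -2 > -6.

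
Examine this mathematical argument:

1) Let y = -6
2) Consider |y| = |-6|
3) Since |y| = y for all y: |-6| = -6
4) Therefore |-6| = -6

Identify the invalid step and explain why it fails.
Step 3: Since |y| = y for all y: |-6| = -6

Step 3 incorrectly states that |y| = y for all y. The correct definition is |y| = y when y >= 0, and |y| = -y when y < 0. Since -6 < 0, we have |-6| = -(-6) = 6, not -6.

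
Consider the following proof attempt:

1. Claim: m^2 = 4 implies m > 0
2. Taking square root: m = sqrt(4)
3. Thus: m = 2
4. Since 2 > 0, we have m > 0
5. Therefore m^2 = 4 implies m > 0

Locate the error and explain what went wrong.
Step 2: Taking square root: m = sqrt(4)

Step 2 takes the square root and assumes the positive root only. The equation m^2 = 4 actually has two solutions: m = 2 and m = -2. The proof silently assumes m > 0 without justification, then uses this assumption to conclude m > 0, which is circular. The counterexample m = -2 shows the claim is false.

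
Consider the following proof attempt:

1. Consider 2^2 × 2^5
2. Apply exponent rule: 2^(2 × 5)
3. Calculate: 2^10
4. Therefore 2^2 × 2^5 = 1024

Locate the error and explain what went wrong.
Step 2: Apply exponent rule: 2^(2 × 5)

Step 2 incorrectly states that a^b × a^c = a^(b×c). The correct rule is a^b × a^c = a^(b+c). The actual value is 2^2 × 2^5 = 2^7 = 128, not 2^10 = 1024.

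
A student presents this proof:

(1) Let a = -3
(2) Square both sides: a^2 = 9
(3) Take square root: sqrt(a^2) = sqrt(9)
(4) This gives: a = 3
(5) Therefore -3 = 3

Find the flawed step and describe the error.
Step 4: This gives: a = 3

Step 4 incorrectly states that sqrt(a^2) = a. The correct identity is sqrt(a^2) = |a|. Since a = -3 < 0, we have sqrt(a^2) = |-3| = 3, not a = -3.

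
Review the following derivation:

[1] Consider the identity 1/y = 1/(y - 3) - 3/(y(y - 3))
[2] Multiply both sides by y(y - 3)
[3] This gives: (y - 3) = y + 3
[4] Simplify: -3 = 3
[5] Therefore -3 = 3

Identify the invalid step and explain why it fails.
Step 3: This gives: (y - 3) = y + 3

Step 3 makes a sign error when clearing denominators. Multiplying -3/(y(y - 3)) by y(y - 3) gives -3, not +3. The correct result is (y - 3) = y - 3, which is trivially true, not (y - 3) = y + 3. (Step 1 is a valid identity: 1/(y - 3) - 3/(y(y - 3)) = (y - 3)/(y(y - 3)) = 1/y.)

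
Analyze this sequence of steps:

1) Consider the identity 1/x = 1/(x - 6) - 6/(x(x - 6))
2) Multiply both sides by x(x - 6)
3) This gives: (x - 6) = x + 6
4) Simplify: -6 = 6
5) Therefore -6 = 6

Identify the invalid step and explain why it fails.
Step 3: This gives: (x - 6) = x + 6

Step 3 makes a sign error when clearing denominators. Multiplying -6/(x(x - 6)) by x(x - 6) gives -6, not +6. The correct result is (x - 6) = x - 6, which is trivially true, not (x - 6) = x + 6. (Step 1 is a valid identity: 1/(x - 6) - 6/(x(x - 6)) = (x - 6)/(x(x - 6)) = 1/x.)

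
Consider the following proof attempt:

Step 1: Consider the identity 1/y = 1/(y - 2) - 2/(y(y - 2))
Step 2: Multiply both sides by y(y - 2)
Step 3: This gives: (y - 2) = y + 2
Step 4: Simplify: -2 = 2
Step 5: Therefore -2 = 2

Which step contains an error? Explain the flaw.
Step 3: This gives: (y - 2) = y + 2

Step 3 makes a sign error when clearing denominators. Multiplying -2/(y(y - 2)) by y(y - 2) gives -2, not +2. The correct result is (y - 2) = y - 2, which is trivially true, not (y - 2) = y + 2. (Step 1 is a valid identity: 1/(y - 2) - 2/(y(y - 2)) = (y - 2)/(y(y - 2)) = 1/y.)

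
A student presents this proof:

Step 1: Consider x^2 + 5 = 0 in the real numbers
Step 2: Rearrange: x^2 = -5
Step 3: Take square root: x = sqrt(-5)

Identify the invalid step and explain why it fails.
Step 3: Take square root: x = sqrt(-5)

Step 3 takes the square root of -5, which is negative. In the real number system, the square root of a negative number is undefined. The equation x^2 + 5 = 0 has no real solutions. Square roots of negative numbers only exist in the complex numbers.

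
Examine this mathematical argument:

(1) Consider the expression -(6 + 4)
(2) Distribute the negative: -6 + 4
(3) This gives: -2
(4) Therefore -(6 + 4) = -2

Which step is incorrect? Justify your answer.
Step 2: Distribute the negative: -6 + 4

Step 2 incorrectly distributes the negative sign. The correct distribution is -(6 + 4) = -6 - 4 = -10. The negative must be applied to both terms, not just the first. The error treats -(6 + 4) as -6 + 4, which equals -2 instead of -10.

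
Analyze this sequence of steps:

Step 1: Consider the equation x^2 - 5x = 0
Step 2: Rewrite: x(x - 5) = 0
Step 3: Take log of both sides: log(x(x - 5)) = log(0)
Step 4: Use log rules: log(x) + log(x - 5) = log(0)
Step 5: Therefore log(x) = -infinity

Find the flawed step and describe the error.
Step 3: Take log of both sides: log(x(x - 5)) = log(0)

Step 3 takes the logarithm of both sides, resulting in log(0) on the right side. The logarithm is only defined for positive numbers; log(0) is undefined (approaches negative infinity). This operation is invalid.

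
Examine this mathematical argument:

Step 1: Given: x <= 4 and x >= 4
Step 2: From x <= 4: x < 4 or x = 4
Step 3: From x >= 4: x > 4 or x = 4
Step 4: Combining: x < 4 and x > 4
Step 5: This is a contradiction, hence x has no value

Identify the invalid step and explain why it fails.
Step 4: Combining: x < 4 and x > 4

Step 4 incorrectly combines the conditions. From x <= 4 and x >= 4, the intersection is x = 4. The error treats the 'or' cases as 'and' requirements. The correct conclusion is that x = 4 is the unique solution, not that no solution exists.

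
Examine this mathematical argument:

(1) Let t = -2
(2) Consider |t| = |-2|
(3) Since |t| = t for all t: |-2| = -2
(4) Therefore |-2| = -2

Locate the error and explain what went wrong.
Step 3: Since |t| = t for all t: |-2| = -2

Step 3 incorrectly states that |t| = t for all t. The correct definition is |t| = t when t >= 0, and |t| = -t when t < 0. Since -2 < 0, we have |-2| = -(-2) = 2, not -2.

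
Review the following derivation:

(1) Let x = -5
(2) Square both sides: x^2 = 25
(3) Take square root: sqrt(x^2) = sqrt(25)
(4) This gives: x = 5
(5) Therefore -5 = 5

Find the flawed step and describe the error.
Step 4: This gives: x = 5

Step 4 incorrectly states that sqrt(x^2) = x. The correct identity is sqrt(x^2) = |x|. Since x = -5 < 0, we have sqrt(x^2) = |-5| = 5, not x = -5.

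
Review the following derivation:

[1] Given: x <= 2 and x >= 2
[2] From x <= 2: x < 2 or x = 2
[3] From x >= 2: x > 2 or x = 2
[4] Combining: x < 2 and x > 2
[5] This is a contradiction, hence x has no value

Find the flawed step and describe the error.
Step 4: Combining: x < 2 and x > 2

Step 4 incorrectly combines the conditions. From x <= 2 and x >= 2, the intersection is x = 2. The error treats the 'or' cases as 'and' requirements. The correct conclusion is that x = 2 is the unique solution, not that no solution exists.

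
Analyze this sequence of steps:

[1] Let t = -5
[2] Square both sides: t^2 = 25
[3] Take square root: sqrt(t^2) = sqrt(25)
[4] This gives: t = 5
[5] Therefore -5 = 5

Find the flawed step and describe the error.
Step 4: This gives: t = 5

Step 4 incorrectly states that sqrt(t^2) = t. The correct identity is sqrt(t^2) = |t|. Since t = -5 < 0, we have sqrt(t^2) = |-5| = 5, not t = -5.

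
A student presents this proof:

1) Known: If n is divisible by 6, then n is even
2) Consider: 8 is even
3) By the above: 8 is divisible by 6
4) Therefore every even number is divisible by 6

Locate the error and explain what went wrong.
Step 3: By the above: 8 is divisible by 6

Step 3 commits the fallacy of affirming the consequent. The known fact 'divisible by 6 → even' does NOT imply 'even → divisible by 6'. That would be the converse, which is false. For example, 8 is even but 8 ÷ 6 = 1.33, which is not an integer.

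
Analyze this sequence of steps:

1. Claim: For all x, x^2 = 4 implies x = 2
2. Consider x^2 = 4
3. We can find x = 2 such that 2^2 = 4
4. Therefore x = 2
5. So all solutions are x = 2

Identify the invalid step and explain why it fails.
Step 4: Therefore x = 2

Step 4 incorrectly concludes that x = 2 is the only solution. The proof shows that x = 2 is A solution (existence), but does not show it is the ONLY solution (uniqueness). In fact, x = -2 is also a solution since (-2)^2 = 4. Finding one solution doesn't prove there are no others.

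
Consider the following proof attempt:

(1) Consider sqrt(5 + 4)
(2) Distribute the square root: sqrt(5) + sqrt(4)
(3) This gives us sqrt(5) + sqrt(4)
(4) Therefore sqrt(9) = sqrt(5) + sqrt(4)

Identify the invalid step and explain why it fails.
Step 2: Distribute the square root: sqrt(5) + sqrt(4)

Step 2 incorrectly 'distributes' the square root over addition. The square root function does not distribute: sqrt(a + b) ≠ sqrt(a) + sqrt(b). In fact, sqrt(5 + 4) = sqrt(9) ≈ 3.0000, while sqrt(5) + sqrt(4) ≈ 4.2361.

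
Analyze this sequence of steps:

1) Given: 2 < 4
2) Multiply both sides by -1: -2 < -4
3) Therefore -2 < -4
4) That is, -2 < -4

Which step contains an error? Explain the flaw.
Step 2: Multiply both sides by -1: -2 < -4

Step 2 multiplies both sides by -1 but fails to reverse the inequality sign. When multiplying (or dividing) an inequality by a negative number, the direction must be reversed. Since 2 < 4, we should get -2 > -4, i.e., -2 > -4.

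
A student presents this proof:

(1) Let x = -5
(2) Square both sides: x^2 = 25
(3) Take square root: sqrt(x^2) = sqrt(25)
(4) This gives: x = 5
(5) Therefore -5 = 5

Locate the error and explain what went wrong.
Step 4: This gives: x = 5

Step 4 incorrectly states that sqrt(x^2) = x. The correct identity is sqrt(x^2) = |x|. Since x = -5 < 0, we have sqrt(x^2) = |-5| = 5, not x = -5.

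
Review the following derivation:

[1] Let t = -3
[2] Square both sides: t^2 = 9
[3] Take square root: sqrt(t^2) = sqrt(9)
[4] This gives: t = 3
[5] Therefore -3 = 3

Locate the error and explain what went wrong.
Step 4: This gives: t = 3

Step 4 incorrectly states that sqrt(t^2) = t. The correct identity is sqrt(t^2) = |t|. Since t = -3 < 0, we have sqrt(t^2) = |-3| = 3, not t = -3.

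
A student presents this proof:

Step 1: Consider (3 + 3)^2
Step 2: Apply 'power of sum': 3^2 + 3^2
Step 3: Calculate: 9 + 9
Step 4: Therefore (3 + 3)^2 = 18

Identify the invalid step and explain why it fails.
Step 2: Apply 'power of sum': 3^2 + 3^2

Step 2 incorrectly applies a non-existent rule '(a+b)^n = a^n + b^n'. This is false in general. The correct expansion uses the binomial theorem. The actual value is (3 + 3)^2 = 6^2 = 36, not 18.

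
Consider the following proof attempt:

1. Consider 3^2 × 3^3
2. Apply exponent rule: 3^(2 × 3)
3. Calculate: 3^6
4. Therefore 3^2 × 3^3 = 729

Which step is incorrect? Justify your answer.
Step 2: Apply exponent rule: 3^(2 × 3)

Step 2 incorrectly states that a^b × a^c = a^(b×c). The correct rule is a^b × a^c = a^(b+c). The actual value is 3^2 × 3^3 = 3^5 = 243, not 3^6 = 729.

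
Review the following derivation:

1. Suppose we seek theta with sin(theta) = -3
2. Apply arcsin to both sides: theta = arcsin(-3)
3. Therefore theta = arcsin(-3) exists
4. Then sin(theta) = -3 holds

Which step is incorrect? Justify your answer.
Step 2: Apply arcsin to both sides: theta = arcsin(-3)

Step 2 applies arcsin to -3. However, arcsin(x) is only defined for x in [-1, 1] because sin(theta) can only produce values in that range. Since |-3| > 1, arcsin(-3) is undefined. There is no angle whose sine equals -3.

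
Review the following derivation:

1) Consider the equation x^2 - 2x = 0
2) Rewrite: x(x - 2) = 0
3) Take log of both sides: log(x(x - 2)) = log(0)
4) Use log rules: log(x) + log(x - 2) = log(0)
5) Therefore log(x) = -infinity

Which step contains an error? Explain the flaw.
Step 3: Take log of both sides: log(x(x - 2)) = log(0)

Step 3 takes the logarithm of both sides, resulting in log(0) on the right side. The logarithm is only defined for positive numbers; log(0) is undefined (approaches negative infinity). This operation is invalid.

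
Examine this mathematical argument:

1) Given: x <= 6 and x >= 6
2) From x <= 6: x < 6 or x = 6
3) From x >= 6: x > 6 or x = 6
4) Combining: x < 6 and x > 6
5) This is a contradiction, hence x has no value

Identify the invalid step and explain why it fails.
Step 4: Combining: x < 6 and x > 6

Step 4 incorrectly combines the conditions. From x <= 6 and x >= 6, the intersection is x = 6. The error treats the 'or' cases as 'and' requirements. The correct conclusion is that x = 6 is the unique solution, not that no solution exists.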